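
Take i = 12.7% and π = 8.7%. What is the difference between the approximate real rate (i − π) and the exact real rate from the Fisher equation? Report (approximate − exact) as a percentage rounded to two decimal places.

0.32%

Approximate: r ≈ 12.700% − 8.700% = 4.0000%
Exact: (1 + 0.1270)/(1 + 0.0870) − 1 = 3.6799%
Error = 4.0000% − 3.6799% = 0.3201% → 0.32%.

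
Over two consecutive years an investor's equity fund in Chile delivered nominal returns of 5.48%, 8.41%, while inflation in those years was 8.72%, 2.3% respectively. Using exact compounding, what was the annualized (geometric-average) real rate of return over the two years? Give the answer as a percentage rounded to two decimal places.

Compound the nominal returns: 1.0548 × 1.0841 = 1.14350868.
Compound inflation: 1.0872 × 1.0230 = 1.11220560.
Deflate: 1.14350868 / 1.11220560 = 1.02814505.
Annualized real rate = 1.02814505^(1/2) − 1 = 1.3975% → 1.40%.

1.40%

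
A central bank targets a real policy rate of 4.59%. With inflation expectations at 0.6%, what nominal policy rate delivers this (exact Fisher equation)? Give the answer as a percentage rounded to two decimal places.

(1 + i) = (1 + r)(1 + π) = 1.04590 × 1.00600 = 1.0521754
i = 1.0521754 − 1, so the required nominal rate is 5.22%.

5.22%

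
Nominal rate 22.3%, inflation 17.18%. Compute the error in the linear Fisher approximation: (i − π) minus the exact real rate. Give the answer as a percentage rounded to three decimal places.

0.751%

Approximate: r ≈ 22.300% − 17.180% = 5.1200%
Exact: (1 + 0.2230)/(1 + 0.1718) − 1 = 4.3693%
Error = 5.1200% − 4.3693% = 0.7507% → 0.751%.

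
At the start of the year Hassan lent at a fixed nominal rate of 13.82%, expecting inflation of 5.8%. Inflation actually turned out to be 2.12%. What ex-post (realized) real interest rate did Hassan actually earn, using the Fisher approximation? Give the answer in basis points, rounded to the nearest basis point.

1170 basis points

Ex-post: 13.82% − 2.12% = 11.700%
So the realized real rate is 1170 basis points.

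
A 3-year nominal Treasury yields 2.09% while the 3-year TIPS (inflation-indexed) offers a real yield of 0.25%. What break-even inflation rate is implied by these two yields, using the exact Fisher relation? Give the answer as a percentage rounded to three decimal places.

(1 + π) = (1 + i)/(1 + r) = 1.02090 / 1.00250 = 1.018354
Break-even inflation = 1.018354 − 1 → 1.835%.

1.835%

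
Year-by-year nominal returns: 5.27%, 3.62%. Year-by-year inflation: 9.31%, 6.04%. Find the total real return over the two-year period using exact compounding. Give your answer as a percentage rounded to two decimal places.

Compound the nominal returns: 1.0527 × 1.0362 = 1.090808.
Compound inflation: 1.0931 × 1.0604 = 1.159123.
Deflate: 1.090808 / 1.159123 = 0.941063.
Total real return = 0.941063 − 1 → -5.89%.

-5.89%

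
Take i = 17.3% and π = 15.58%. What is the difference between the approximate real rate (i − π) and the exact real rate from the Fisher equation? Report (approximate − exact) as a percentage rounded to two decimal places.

Approximate: r ≈ 17.300% − 15.580% = 1.7200%
Exact: (1 + 0.1730)/(1 + 0.1558) − 1 = 1.4881%
Error = 1.7200% − 1.4881% = 0.2319% → 0.23%.

0.23%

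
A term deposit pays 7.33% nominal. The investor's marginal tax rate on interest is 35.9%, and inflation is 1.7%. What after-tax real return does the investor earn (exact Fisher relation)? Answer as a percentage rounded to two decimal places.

2.95%

After-tax nominal return = 7.33% × (1 − 0.359) = 4.69853%.
1 + r = 1.0469853 / 1.01700 = 1.029484
After-tax real rate = 1.029484 − 1 → 2.95%.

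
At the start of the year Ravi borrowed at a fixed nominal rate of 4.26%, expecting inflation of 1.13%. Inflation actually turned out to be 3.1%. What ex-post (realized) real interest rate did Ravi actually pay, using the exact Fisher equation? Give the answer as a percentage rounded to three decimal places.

Ex-post: (1 + 0.0426)/(1 + 0.0310) − 1 = 1.1251%
So the realized real rate is 1.125%.

1.125%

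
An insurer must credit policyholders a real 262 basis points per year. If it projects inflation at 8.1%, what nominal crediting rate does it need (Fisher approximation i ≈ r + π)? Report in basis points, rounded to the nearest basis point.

1072 basis points

i ≈ r + π = 2.62% + 8.1% = 1072 basis points.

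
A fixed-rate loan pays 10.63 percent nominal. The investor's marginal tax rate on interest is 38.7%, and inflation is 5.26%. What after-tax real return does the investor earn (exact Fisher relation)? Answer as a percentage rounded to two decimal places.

1.19%

After-tax nominal return = 10.63% × (1 − 0.387) = 6.51619%.
1 + r = 1.0651619 / 1.05260 = 1.011934
After-tax real rate = 1.011934 − 1 → 1.19%.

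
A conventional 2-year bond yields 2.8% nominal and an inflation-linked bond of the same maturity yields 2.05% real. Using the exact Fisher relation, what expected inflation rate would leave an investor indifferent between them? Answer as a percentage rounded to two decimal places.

0.73%

(1 + π) = (1 + i)/(1 + r) = 1.02800 / 1.02050 = 1.007349
Break-even inflation = 1.007349 − 1 → 0.73%.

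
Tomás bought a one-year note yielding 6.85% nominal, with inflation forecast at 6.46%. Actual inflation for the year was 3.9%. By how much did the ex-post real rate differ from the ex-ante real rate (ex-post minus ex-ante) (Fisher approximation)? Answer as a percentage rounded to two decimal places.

2.56%

Ex-ante: 6.85% − 6.46% = 0.390%
Ex-post: 6.85% − 3.9% = 2.950%
Difference (ex-post − ex-ante) = 2.5600% → 2.56%.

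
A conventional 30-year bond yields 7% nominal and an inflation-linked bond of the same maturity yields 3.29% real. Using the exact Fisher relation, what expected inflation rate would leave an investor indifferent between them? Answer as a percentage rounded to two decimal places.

3.59%

(1 + π) = (1 + i)/(1 + r) = 1.07000 / 1.03290 = 1.035918
Break-even inflation = 1.035918 − 1 → 3.59%.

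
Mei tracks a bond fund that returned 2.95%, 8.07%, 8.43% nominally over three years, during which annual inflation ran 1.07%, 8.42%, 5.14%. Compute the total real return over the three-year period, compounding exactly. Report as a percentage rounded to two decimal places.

Nominal growth factor = 1.0295 × 1.0807 × 1.0843 = 1.206371
Price-level growth factor = 1.0107 × 1.0842 × 1.0514 = 1.152125
Real growth factor = 1.206371 / 1.152125 = 1.047084
Total real return = 1.047084 − 1 → 4.71%.

4.71%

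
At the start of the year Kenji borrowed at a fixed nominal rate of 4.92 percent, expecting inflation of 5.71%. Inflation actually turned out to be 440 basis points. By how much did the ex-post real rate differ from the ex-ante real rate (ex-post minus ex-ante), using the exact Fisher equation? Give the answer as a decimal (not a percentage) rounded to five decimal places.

Ex-ante: (1 + 0.0492)/(1 + 0.0571) − 1 = -0.7473%
Ex-post: (1 + 0.0492)/(1 + 0.0440) − 1 = 0.4981%
Difference (ex-post − ex-ante) = 1.2454% → 0.01245.

0.01245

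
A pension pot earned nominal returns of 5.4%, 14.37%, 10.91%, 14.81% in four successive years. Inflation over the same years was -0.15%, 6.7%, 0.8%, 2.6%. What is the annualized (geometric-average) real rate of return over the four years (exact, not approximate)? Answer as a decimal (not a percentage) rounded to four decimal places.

Compound the nominal returns: 1.0540 × 1.1437 × 1.1091 × 1.1481 = 1.53498153.
Compound inflation: 0.9985 × 1.0670 × 1.0080 × 1.0260 = 1.10184469.
Deflate: 1.53498153 / 1.10184469 = 1.39310154.
Annualized real rate = 1.39310154^(1/4) − 1 = 8.6415% → 0.0864.

0.0864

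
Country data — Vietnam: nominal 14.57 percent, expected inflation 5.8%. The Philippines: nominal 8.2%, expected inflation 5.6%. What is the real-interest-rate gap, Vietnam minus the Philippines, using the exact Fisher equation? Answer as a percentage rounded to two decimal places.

5.83%

Vietnam: (1 + 0.1457)/(1 + 0.0580) − 1 = 8.2892%
The Philippines: (1 + 0.0820)/(1 + 0.0560) − 1 = 2.4621%
Differential = 8.2892% − 2.4621% = 5.8271% → 5.83%.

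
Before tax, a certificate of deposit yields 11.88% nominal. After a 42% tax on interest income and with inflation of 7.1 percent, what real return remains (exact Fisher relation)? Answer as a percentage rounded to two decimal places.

-0.20%

After-tax nominal return = 11.88% × (1 − 0.42) = 6.8904%.
1 + r = 1.068904 / 1.07100 = 0.998043
After-tax real rate = 0.998043 − 1 → -0.20%.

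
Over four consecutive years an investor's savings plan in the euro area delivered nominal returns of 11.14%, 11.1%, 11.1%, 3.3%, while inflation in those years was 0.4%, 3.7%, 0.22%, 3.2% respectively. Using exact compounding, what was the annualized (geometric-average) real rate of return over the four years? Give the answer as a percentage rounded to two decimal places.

Compound the nominal returns: 1.1114 × 1.1110 × 1.1110 × 1.0330 = 1.41709456.
Compound inflation: 1.0040 × 1.0370 × 1.0022 × 1.0320 = 1.07682856.
Deflate: 1.41709456 / 1.07682856 = 1.31598902.
Annualized real rate = 1.31598902^(1/4) − 1 = 7.1058% → 7.11%.

7.11%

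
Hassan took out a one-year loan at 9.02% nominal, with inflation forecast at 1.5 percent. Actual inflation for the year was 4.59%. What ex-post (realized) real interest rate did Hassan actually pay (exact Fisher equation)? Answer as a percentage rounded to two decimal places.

Ex-post: (1 + 0.0902)/(1 + 0.0459) − 1 = 4.2356%
So the realized real rate is 4.24%.

4.24%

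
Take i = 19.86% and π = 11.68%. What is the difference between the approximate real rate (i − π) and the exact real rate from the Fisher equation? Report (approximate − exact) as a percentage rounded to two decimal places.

Approximate: r ≈ 19.860% − 11.680% = 8.1800%
Exact: (1 + 0.1986)/(1 + 0.1168) − 1 = 7.3245%
Error = 8.1800% − 7.3245% = 0.8555% → 0.86%.

0.86%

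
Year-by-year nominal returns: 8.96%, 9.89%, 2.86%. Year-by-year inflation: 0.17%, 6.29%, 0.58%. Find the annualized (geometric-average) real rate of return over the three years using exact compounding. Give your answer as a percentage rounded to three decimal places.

4.772%

Nominal growth factor = 1.0896 × 1.0989 × 1.0286 = 1.231605977
Price-level growth factor = 1.0017 × 1.0629 × 1.0058 = 1.070882230
Real growth factor = 1.231605977 / 1.070882230 = 1.150085362
Annualized real rate = 1.150085362^(1/3) − 1 = 4.77155% → 4.772%.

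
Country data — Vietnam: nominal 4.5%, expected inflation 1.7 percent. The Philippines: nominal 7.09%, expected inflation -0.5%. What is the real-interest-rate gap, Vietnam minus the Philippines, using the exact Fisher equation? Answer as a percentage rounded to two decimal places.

-4.87%

Vietnam: (1 + 0.0450)/(1 + 0.0170) − 1 = 2.7532%
The Philippines: (1 + 0.0709)/(1 − 0.0050) − 1 = 7.6281%
Differential = 2.7532% − 7.6281% = -4.8749% → -4.87%.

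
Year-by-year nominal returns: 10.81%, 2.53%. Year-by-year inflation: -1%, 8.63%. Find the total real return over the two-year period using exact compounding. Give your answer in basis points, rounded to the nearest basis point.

564 basis points

Nominal growth factor = 1.1081 × 1.0253 = 1.136135
Price-level growth factor = 0.9900 × 1.0863 = 1.075437
Real growth factor = 1.136135 / 1.075437 = 1.056440
Total real return = 1.056440 − 1 → 564 basis points.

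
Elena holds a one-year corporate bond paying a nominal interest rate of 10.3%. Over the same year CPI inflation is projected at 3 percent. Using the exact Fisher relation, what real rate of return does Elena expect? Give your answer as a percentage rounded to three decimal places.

By the Fisher relation, 1 + r = (1 + i)/(1 + π).
1 + r = 1.10300 / 1.03000 = 1.070874
r = 1.070874 − 1 = 7.0874%, i.e. 7.087%.

7.087%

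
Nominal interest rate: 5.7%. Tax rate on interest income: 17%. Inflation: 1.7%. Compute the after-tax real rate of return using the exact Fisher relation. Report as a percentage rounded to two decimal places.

2.98%

After-tax nominal return = 5.7% × (1 − 0.17) = 4.7310%.
1 + r = 1.04731 / 1.01700 = 1.029803
After-tax real rate = 1.029803 − 1 → 2.98%.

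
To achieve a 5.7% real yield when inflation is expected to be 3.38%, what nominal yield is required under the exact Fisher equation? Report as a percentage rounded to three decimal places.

9.273%

(1 + i) = (1 + r)(1 + π) = 1.05700 × 1.03380 = 1.0927266
i = 1.0927266 − 1, so the required nominal rate is 9.273%.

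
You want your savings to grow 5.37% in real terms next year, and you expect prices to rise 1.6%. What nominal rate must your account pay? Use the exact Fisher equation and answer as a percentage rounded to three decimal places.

7.056%

(1 + i) = (1 + r)(1 + π) = 1.05370 × 1.01600 = 1.0705592
i = 1.0705592 − 1, so the required nominal rate is 7.056%.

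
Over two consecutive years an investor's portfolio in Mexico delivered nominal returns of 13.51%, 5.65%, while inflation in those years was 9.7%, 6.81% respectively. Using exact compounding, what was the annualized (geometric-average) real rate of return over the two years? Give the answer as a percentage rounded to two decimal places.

Nominal growth factor = 1.1351 × 1.0565 = 1.19923315
Price-level growth factor = 1.0970 × 1.0681 = 1.17170570
Real growth factor = 1.19923315 / 1.17170570 = 1.02349348
Annualized real rate = 1.02349348^(1/2) − 1 = 1.1679% → 1.17%.

1.17%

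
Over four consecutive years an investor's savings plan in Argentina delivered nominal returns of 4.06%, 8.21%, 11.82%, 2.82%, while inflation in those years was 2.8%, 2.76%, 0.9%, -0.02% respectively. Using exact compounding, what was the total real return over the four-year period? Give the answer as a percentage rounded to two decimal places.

Nominal growth factor = 1.0406 × 1.0821 × 1.1182 × 1.0282 = 1.294638
Price-level growth factor = 1.0280 × 1.0276 × 1.0090 × 0.9998 = 1.065667
Real growth factor = 1.294638 / 1.065667 = 1.214862
Total real return = 1.214862 − 1 → 21.49%.

21.49%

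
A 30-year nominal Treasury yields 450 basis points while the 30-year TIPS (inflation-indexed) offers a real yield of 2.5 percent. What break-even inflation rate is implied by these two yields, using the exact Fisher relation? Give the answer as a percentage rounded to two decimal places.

(1 + π) = (1 + i)/(1 + r) = 1.04500 / 1.02500 = 1.019512
Break-even inflation = 1.019512 − 1 → 1.95%.

1.95%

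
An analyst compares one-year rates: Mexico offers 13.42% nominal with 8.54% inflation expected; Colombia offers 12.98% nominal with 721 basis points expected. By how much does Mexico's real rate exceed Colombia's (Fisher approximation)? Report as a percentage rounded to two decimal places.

-0.89%

Mexico: 13.42% − 8.54% = 4.880%
Colombia: 12.98% − 7.21% = 5.770%
Differential = -0.890% → -0.89%.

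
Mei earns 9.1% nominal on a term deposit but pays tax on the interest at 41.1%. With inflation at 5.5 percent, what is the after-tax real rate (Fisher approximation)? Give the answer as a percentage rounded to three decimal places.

After-tax nominal return = 9.1% × (1 − 0.411) = 5.3599%.
r ≈ 5.3599% − 5.5% → -0.140%.

-0.140%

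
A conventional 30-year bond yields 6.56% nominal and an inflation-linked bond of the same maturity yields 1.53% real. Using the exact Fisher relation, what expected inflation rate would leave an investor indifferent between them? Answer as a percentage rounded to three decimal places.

4.954%

(1 + π) = (1 + i)/(1 + r) = 1.06560 / 1.01530 = 1.049542
Break-even inflation = 1.049542 − 1 → 4.954%.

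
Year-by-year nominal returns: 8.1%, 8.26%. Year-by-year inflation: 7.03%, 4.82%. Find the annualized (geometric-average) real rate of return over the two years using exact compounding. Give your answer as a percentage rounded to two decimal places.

Nominal growth factor = 1.0810 × 1.0826 = 1.17029060
Price-level growth factor = 1.0703 × 1.0482 = 1.12188846
Real growth factor = 1.17029060 / 1.12188846 = 1.04314345
Annualized real rate = 1.04314345^(1/2) − 1 = 2.1344% → 2.13%.

2.13%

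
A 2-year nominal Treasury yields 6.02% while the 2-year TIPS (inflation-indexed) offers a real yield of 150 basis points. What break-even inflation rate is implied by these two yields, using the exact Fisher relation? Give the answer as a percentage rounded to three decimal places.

(1 + π) = (1 + i)/(1 + r) = 1.06020 / 1.01500 = 1.044532
Break-even inflation = 1.044532 − 1 → 4.453%.

4.453%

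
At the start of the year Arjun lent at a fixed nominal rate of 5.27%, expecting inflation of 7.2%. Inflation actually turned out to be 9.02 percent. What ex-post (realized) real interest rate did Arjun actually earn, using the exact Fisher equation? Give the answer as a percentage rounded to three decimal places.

-3.440%

Ex-post: (1 + 0.0527)/(1 + 0.0902) − 1 = -3.4397%
So the realized real rate is -3.440%.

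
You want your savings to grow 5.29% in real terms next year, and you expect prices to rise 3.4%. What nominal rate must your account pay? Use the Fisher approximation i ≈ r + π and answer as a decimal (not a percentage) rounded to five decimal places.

0.08690

i ≈ r + π = 5.29% + 3.4% = 0.08690.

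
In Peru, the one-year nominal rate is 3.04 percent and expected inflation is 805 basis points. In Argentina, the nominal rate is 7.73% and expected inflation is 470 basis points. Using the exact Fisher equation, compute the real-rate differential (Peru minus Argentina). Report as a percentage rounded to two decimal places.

Peru: (1 + 0.0304)/(1 + 0.0805) − 1 = -4.6367%
Argentina: (1 + 0.0773)/(1 + 0.0470) − 1 = 2.8940%
Differential = -4.6367% − 2.8940% = -7.5307% → -7.53%.

-7.53%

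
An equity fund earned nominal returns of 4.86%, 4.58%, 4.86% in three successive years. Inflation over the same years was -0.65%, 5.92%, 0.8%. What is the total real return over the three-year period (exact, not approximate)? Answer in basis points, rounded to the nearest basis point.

841 basis points

Nominal growth factor = 1.0486 × 1.0458 × 1.0486 = 1.149922
Price-level growth factor = 0.9935 × 1.0592 × 1.0080 = 1.060734
Real growth factor = 1.149922 / 1.060734 = 1.084082
Total real return = 1.084082 − 1 → 841 basis points.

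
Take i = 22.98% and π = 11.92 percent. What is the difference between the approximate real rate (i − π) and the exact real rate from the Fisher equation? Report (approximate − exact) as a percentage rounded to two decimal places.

Approximate: r ≈ 22.980% − 11.920% = 11.0600%
Exact: (1 + 0.2298)/(1 + 0.1192) − 1 = 9.8821%
Error = 11.0600% − 9.8821% = 1.1779% → 1.18%.

1.18%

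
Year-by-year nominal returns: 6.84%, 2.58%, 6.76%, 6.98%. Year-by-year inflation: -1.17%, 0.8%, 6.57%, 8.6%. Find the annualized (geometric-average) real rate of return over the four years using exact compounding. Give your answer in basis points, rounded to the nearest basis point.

208 basis points

Nominal growth factor = 1.0684 × 1.0258 × 1.0676 × 1.0698 = 1.25172156
Price-level growth factor = 0.9883 × 1.0080 × 1.0657 × 1.0860 = 1.15295968
Real growth factor = 1.25172156 / 1.15295968 = 1.08565944
Annualized real rate = 1.08565944^(1/4) − 1 = 2.0759% → 208 basis points.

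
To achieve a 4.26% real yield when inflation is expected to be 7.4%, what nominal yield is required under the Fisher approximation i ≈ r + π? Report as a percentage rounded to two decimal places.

11.66%

i ≈ r + π = 4.26% + 7.4% = 11.66%.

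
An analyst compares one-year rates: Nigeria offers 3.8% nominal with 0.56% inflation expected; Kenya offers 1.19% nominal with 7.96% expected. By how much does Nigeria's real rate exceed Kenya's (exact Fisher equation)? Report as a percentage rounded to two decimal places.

Nigeria: (1 + 0.0380)/(1 + 0.0056) − 1 = 3.2220%
Kenya: (1 + 0.0119)/(1 + 0.0796) − 1 = -6.2708%
Differential = 3.2220% − (-6.2708%) = 9.4928% → 9.49%.

9.49%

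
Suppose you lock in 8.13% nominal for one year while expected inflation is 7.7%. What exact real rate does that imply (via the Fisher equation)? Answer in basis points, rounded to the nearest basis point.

40 basis points

By the Fisher equation, 1 + r = (1 + i)/(1 + π).
1 + r = 1.08130 / 1.07700 = 1.003993
r = 1.003993 − 1 = 0.3993%, i.e. 40 basis points.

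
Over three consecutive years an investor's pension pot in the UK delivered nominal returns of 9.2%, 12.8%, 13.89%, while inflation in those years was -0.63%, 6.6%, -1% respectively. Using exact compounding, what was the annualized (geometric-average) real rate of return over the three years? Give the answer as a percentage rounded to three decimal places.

10.185%

Nominal growth factor = 1.0920 × 1.1280 × 1.1389 = 1.40286969
Price-level growth factor = 0.9937 × 1.0660 × 0.9900 = 1.04869136
Real growth factor = 1.40286969 / 1.04869136 = 1.33773362
Annualized real rate = 1.33773362^(1/3) − 1 = 10.1852% → 10.185%.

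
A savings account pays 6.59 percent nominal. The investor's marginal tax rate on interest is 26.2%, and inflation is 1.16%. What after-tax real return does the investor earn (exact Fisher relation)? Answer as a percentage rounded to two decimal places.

After-tax nominal return = 6.59% × (1 − 0.262) = 4.86342%.
1 + r = 1.0486342 / 1.01160 = 1.036610
After-tax real rate = 1.036610 − 1 → 3.66%.

3.66%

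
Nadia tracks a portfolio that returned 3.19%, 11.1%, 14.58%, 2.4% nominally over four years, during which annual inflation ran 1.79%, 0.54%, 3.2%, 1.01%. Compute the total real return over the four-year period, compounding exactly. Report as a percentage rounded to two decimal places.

26.09%

Compound the nominal returns: 1.0319 × 1.1110 × 1.1458 × 1.0240 = 1.345118.
Compound inflation: 1.0179 × 1.0054 × 1.0320 × 1.0101 = 1.066812.
Deflate: 1.345118 / 1.066812 = 1.260876.
Total real return = 1.260876 − 1 → 26.09%.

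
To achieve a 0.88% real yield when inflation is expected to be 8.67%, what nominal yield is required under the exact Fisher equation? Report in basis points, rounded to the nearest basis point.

(1 + i) = (1 + r)(1 + π) = 1.00880 × 1.08670 = 1.09626296
i = 1.09626296 − 1, so the required nominal rate is 963 basis points.

963 basis points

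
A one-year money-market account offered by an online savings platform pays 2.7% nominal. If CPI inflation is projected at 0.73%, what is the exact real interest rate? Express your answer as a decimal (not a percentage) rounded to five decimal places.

1 + r = 1.02700 / 1.00730 = 1.019557
r = 1.019557 − 1 = 1.9557%, i.e. 0.01956.

0.01956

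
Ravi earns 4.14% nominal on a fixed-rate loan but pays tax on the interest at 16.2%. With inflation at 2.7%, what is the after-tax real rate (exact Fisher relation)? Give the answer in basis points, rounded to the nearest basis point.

75 basis points

After-tax nominal return = 4.14% × (1 − 0.162) = 3.46932%.
1 + r = 1.0346932 / 1.02700 = 1.007491
After-tax real rate = 1.007491 − 1 → 75 basis points.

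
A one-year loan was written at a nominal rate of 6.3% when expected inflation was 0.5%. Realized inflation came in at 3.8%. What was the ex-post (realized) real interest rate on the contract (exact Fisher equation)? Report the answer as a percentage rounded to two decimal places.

Ex-post: (1 + 0.0630)/(1 + 0.0380) − 1 = 2.4085%
So the realized real rate is 2.41%.

2.41%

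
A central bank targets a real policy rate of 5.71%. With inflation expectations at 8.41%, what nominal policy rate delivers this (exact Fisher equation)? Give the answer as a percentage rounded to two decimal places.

(1 + i) = (1 + r)(1 + π) = 1.05710 × 1.08410 = 1.14600211
i = 1.14600211 − 1, so the required nominal rate is 14.60%.

14.60%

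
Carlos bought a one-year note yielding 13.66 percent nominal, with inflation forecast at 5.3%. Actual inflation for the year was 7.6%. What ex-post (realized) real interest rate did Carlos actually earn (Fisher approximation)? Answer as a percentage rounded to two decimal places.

Ex-post: 13.66% − 7.6% = 6.060%
So the realized real rate is 6.06%.

6.06%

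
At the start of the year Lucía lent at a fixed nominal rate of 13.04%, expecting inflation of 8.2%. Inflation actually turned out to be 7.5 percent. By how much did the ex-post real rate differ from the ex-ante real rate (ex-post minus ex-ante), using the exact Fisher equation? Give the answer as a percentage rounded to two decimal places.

Ex-ante: (1 + 0.1304)/(1 + 0.0820) − 1 = 4.4732%
Ex-post: (1 + 0.1304)/(1 + 0.0750) − 1 = 5.1535%
Difference (ex-post − ex-ante) = 0.6803% → 0.68%.

0.68%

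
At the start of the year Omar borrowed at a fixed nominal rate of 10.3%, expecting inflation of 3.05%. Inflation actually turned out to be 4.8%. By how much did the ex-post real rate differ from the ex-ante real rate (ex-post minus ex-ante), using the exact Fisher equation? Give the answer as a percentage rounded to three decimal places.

-1.787%

Ex-ante: (1 + 0.1030)/(1 + 0.0305) − 1 = 7.0354%
Ex-post: (1 + 0.1030)/(1 + 0.0480) − 1 = 5.2481%
Difference (ex-post − ex-ante) = -1.7873% → -1.787%.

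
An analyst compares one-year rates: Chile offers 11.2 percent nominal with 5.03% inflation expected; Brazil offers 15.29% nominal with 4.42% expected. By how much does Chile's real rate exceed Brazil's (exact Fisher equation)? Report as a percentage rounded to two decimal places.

-4.54%

Chile: (1 + 0.1120)/(1 + 0.0503) − 1 = 5.8745%
Brazil: (1 + 0.1529)/(1 + 0.0442) − 1 = 10.4099%
Differential = 5.8745% − 10.4099% = -4.5354% → -4.54%.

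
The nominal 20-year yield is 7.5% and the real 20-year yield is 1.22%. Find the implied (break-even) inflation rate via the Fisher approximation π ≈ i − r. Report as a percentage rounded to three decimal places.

6.280%

π ≈ i − r = 7.5% − 1.22% → 6.280%.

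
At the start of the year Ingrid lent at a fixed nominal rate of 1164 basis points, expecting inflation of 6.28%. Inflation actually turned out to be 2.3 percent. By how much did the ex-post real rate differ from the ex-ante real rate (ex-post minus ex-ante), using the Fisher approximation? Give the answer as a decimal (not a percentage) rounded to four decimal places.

0.0398

Ex-ante: 11.64% − 6.28% = 5.360%
Ex-post: 11.64% − 2.3% = 9.340%
Difference (ex-post − ex-ante) = 3.9800% → 0.0398.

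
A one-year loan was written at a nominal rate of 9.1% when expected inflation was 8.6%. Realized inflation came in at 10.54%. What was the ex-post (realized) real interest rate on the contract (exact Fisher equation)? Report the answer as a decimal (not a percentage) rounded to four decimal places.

Ex-post: (1 + 0.0910)/(1 + 0.1054) − 1 = -1.3027%
So the realized real rate is -0.0130.

-0.0130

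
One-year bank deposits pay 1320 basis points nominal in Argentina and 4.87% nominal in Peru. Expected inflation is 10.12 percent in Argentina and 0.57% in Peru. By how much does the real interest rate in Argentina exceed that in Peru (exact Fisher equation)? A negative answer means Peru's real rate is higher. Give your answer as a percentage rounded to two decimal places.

Argentina: (1 + 0.1320)/(1 + 0.1012) − 1 = 2.7969%
Peru: (1 + 0.0487)/(1 + 0.0057) − 1 = 4.2756%
Differential = 2.7969% − 4.2756% = -1.4787% → -1.48%.

-1.48%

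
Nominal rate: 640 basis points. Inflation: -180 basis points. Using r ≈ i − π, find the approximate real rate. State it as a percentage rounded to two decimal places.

8.20%

r ≈ i − π = 6.4% − (-1.8%) = 8.20%.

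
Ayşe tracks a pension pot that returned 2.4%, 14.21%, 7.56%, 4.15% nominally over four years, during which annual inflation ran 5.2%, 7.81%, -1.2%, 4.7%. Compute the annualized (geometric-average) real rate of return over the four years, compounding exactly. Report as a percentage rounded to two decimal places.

Nominal growth factor = 1.0240 × 1.1421 × 1.0756 × 1.0415 = 1.31012929
Price-level growth factor = 1.0520 × 1.0781 × 0.9880 × 1.0470 = 1.17321718
Real growth factor = 1.31012929 / 1.17321718 = 1.11669801
Annualized real rate = 1.11669801^(1/4) − 1 = 2.7978% → 2.80%.

2.80%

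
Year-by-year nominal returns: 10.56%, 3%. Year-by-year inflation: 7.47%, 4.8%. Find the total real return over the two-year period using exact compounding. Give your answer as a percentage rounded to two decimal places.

1.11%

Nominal growth factor = 1.1056 × 1.0300 = 1.138768
Price-level growth factor = 1.0747 × 1.0480 = 1.126286
Real growth factor = 1.138768 / 1.126286 = 1.011083
Total real return = 1.011083 − 1 → 1.11%.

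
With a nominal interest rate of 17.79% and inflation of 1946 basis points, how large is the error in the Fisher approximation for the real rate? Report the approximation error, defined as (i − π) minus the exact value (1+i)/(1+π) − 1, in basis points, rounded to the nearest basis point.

Approximate: r ≈ 17.790% − 19.460% = -1.6700%
Exact: (1 + 0.1779)/(1 + 0.1946) − 1 = -1.3980%
Error = -1.6700% − (-1.3980%) = -0.2720% → -27 basis points.

-27 basis points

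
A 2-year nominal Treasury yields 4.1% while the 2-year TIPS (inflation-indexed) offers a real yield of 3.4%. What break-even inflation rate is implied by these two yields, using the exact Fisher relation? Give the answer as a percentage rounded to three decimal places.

(1 + π) = (1 + i)/(1 + r) = 1.04100 / 1.03400 = 1.006770
Break-even inflation = 1.006770 − 1 → 0.677%.

0.677%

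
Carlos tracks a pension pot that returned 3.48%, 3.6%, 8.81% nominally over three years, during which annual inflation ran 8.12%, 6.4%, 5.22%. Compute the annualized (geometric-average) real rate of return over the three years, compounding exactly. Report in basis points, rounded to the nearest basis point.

-123 basis points

Compound the nominal returns: 1.0348 × 1.0360 × 1.0881 = 1.16650065.
Compound inflation: 1.0812 × 1.0640 × 1.0522 = 1.21044751.
Deflate: 1.16650065 / 1.21044751 = 0.96369371.
Annualized real rate = 0.96369371^(1/3) − 1 = -1.2252% → -123 basis points.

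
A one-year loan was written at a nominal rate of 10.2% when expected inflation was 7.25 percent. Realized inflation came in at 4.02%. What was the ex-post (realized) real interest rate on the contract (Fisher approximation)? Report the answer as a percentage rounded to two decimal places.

Ex-post: 10.2% − 4.02% = 6.180%
So the realized real rate is 6.18%.

6.18%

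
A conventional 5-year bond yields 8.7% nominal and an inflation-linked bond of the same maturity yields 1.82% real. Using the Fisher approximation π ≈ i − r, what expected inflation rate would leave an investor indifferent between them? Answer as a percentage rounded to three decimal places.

π ≈ i − r = 8.7% − 1.82% → 6.880%.

6.880%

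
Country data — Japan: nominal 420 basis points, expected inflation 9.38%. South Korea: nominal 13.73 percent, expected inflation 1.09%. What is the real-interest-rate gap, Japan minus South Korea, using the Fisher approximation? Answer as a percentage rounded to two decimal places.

-17.82%

Japan: 4.2% − 9.38% = -5.180%
South Korea: 13.73% − 1.09% = 12.640%
Differential = -17.820% → -17.82%.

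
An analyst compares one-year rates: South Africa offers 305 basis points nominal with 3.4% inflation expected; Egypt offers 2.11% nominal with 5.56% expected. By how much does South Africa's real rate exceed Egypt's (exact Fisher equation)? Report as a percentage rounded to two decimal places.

2.93%

South Africa: (1 + 0.0305)/(1 + 0.0340) − 1 = -0.3385%
Egypt: (1 + 0.0211)/(1 + 0.0556) − 1 = -3.2683%
Differential = -0.3385% − (-3.2683%) = 2.9298% → 2.93%.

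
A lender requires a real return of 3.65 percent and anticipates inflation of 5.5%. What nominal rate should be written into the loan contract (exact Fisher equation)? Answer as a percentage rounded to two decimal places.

(1 + i) = (1 + r)(1 + π) = 1.03650 × 1.05500 = 1.0935075
i = 1.0935075 − 1, so the required nominal rate is 9.35%.

9.35%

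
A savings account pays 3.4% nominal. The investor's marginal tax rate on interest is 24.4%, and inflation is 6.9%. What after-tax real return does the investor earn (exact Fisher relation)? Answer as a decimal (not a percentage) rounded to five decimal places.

After-tax nominal return = 3.4% × (1 − 0.244) = 2.5704%.
1 + r = 1.025704 / 1.06900 = 0.959499
After-tax real rate = 0.959499 − 1 → -0.04050.

-0.04050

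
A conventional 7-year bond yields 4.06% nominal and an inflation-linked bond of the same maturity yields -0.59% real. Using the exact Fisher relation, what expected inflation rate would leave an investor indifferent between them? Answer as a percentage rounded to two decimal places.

4.68%

(1 + π) = (1 + i)/(1 + r) = 1.04060 / 0.99410 = 1.046776
Break-even inflation = 1.046776 − 1 → 4.68%.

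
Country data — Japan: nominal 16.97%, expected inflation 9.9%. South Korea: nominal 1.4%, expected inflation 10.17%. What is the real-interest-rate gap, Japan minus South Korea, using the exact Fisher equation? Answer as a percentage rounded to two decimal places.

14.39%

Japan: (1 + 0.1697)/(1 + 0.0990) − 1 = 6.4331%
South Korea: (1 + 0.0140)/(1 + 0.1017) − 1 = -7.9604%
Differential = 6.4331% − (-7.9604%) = 14.3935% → 14.39%.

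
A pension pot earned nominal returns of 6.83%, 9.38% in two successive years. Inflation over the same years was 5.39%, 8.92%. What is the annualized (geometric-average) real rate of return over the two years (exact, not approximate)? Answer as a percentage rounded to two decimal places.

0.89%

Nominal growth factor = 1.0683 × 1.0938 = 1.16850654
Price-level growth factor = 1.0539 × 1.0892 = 1.14790788
Real growth factor = 1.16850654 / 1.14790788 = 1.01794452
Annualized real rate = 1.01794452^(1/2) − 1 = 0.8932% → 0.89%.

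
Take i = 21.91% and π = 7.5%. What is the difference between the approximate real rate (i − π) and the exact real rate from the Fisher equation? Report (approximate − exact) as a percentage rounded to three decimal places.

Approximate: r ≈ 21.910% − 7.500% = 14.4100%
Exact: (1 + 0.2191)/(1 + 0.0750) − 1 = 13.4047%
Error = 14.4100% − 13.4047% = 1.0053% → 1.005%.

1.005%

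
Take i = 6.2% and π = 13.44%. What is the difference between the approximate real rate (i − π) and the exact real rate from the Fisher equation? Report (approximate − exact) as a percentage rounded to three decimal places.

Approximate: r ≈ 6.200% − 13.440% = -7.2400%
Exact: (1 + 0.0620)/(1 + 0.1344) − 1 = -6.3822%
Error = -7.2400% − (-6.3822%) = -0.8578% → -0.858%.

-0.858%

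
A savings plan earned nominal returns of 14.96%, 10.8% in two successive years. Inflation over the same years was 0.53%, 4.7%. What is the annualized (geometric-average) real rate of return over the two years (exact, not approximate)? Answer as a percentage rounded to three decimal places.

10.007%

Compound the nominal returns: 1.1496 × 1.1080 = 1.27375680.
Compound inflation: 1.0053 × 1.0470 = 1.05254910.
Deflate: 1.27375680 / 1.05254910 = 1.21016378.
Annualized real rate = 1.21016378^(1/2) − 1 = 10.0074% → 10.007%.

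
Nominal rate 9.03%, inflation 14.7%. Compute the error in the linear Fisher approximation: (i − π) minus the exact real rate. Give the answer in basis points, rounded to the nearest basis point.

-73 basis points

Approximate: r ≈ 9.030% − 14.700% = -5.6700%
Exact: (1 + 0.0903)/(1 + 0.1470) − 1 = -4.9433%
Error = -5.6700% − (-4.9433%) = -0.7267% → -73 basis points.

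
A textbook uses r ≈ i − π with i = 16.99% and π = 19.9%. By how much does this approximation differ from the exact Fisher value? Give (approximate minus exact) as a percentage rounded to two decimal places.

Approximate: r ≈ 16.990% − 19.900% = -2.9100%
Exact: (1 + 0.1699)/(1 + 0.1990) − 1 = -2.4270%
Error = -2.9100% − (-2.4270%) = -0.4830% → -0.48%.

-0.48%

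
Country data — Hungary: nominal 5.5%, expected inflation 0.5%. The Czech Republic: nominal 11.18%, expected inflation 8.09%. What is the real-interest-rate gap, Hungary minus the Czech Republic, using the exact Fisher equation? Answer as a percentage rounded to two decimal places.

2.12%

Hungary: (1 + 0.0550)/(1 + 0.0050) − 1 = 4.9751%
The Czech Republic: (1 + 0.1118)/(1 + 0.0809) − 1 = 2.8587%
Differential = 4.9751% − 2.8587% = 2.1164% → 2.12%.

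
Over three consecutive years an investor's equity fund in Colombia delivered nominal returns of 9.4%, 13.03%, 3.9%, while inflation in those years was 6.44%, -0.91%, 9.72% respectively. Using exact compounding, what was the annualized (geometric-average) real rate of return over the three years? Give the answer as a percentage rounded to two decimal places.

Nominal growth factor = 1.0940 × 1.1303 × 1.0390 = 1.28477358
Price-level growth factor = 1.0644 × 0.9909 × 1.0972 = 1.15723216
Real growth factor = 1.28477358 / 1.15723216 = 1.11021248
Annualized real rate = 1.11021248^(1/3) − 1 = 3.5465% → 3.55%.

3.55%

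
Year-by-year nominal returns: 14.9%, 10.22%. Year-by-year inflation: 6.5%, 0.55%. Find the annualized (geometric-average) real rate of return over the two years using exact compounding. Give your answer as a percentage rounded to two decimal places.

Nominal growth factor = 1.1490 × 1.1022 = 1.26642780
Price-level growth factor = 1.0650 × 1.0055 = 1.07085750
Real growth factor = 1.26642780 / 1.07085750 = 1.18262962
Annualized real rate = 1.18262962^(1/2) − 1 = 8.7488% → 8.75%.

8.75%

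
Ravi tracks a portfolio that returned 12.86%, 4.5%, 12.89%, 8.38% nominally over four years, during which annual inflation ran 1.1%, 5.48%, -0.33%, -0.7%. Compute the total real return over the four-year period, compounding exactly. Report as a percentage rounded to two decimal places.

Nominal growth factor = 1.1286 × 1.0450 × 1.1289 × 1.0838 = 1.442982
Price-level growth factor = 1.0110 × 1.0548 × 0.9967 × 0.9930 = 1.055443
Real growth factor = 1.442982 / 1.055443 = 1.367181
Total real return = 1.367181 − 1 → 36.72%.

36.72%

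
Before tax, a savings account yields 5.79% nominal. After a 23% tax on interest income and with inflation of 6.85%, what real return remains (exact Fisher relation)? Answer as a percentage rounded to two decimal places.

-2.24%

After-tax nominal return = 5.79% × (1 − 0.23) = 4.4583%.
1 + r = 1.044583 / 1.06850 = 0.977616
After-tax real rate = 0.977616 − 1 → -2.24%.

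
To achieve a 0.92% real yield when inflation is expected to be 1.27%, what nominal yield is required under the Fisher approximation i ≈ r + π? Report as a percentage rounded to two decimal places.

i ≈ r + π = 0.92% + 1.27% = 2.19%.

2.19%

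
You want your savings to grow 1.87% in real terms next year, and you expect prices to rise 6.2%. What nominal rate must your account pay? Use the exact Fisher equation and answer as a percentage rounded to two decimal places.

8.19%

(1 + i) = (1 + r)(1 + π) = 1.01870 × 1.06200 = 1.0818594
i = 1.0818594 − 1, so the required nominal rate is 8.19%.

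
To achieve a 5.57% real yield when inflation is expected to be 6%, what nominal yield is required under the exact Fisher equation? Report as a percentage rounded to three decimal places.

11.904%

(1 + i) = (1 + r)(1 + π) = 1.05570 × 1.06000 = 1.119042
i = 1.119042 − 1, so the required nominal rate is 11.904%.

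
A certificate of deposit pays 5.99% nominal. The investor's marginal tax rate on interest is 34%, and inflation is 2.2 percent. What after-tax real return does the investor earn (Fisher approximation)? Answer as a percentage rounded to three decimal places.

After-tax nominal return = 5.99% × (1 − 0.34) = 3.9534%.
r ≈ 3.9534% − 2.2% → 1.753%.

1.753%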